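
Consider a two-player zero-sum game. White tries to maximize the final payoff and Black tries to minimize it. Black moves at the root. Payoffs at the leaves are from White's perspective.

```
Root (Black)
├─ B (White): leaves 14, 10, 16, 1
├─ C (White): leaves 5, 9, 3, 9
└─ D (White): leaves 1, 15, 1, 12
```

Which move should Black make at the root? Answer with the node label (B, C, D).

B (White): max(14, 10, 16, 1) = 16
C (White): max(5, 9, 3, 9) = 9
D (White): max(1, 15, 1, 12) = 15
Root (Black): min(16, 9, 15) = 9
Black picks the child with the lowest value: C (value 9).

C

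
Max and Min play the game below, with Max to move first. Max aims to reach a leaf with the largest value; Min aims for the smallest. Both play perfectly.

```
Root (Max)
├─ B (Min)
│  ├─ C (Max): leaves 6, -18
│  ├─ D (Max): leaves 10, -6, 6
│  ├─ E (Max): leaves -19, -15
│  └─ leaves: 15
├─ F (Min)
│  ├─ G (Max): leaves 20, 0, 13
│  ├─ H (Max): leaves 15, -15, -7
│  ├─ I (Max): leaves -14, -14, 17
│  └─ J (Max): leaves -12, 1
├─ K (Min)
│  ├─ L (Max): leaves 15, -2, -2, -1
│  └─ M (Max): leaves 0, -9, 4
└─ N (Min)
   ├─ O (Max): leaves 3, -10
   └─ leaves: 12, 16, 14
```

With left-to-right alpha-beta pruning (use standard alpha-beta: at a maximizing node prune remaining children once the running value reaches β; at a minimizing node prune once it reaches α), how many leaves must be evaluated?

26

C [α=-∞,β=+∞]: v=6
D [α=-∞,β=6]: v=10 after child 1 ≥ β → β-cutoff, skip 2
E [α=-∞,β=6]: v=-15
B [α=-∞,β=+∞]: v=-15
G [α=-15,β=+∞]: v=20
H [α=-15,β=20]: v=15
I [α=-15,β=15]: v=17
J [α=-15,β=15]: v=1
F [α=-15,β=+∞]: v=1
L [α=1,β=+∞]: v=15
M [α=1,β=15]: v=4
K [α=1,β=+∞]: v=4
O [α=4,β=+∞]: v=3
N [α=4,β=+∞]: v=3 after child 1 ≤ α → α-cutoff, skip 3
Root [α=-∞,β=+∞]: v=4
Leaves evaluated: 26 of 31.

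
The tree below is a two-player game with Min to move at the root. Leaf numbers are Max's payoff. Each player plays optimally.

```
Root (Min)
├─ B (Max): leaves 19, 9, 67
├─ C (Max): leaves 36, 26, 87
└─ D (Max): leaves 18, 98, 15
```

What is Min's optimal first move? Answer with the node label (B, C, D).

B

B (Max): max(19, 9, 67) = 67
C (Max): max(36, 26, 87) = 87
D (Max): max(18, 98, 15) = 98
Root (Min): min(67, 87, 98) = 67
Min picks the child with the lowest value: B (value 67).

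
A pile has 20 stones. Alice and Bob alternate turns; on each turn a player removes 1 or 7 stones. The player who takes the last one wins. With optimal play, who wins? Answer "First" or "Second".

Second

Compute winning (W) and losing (L) positions by backward induction:
i:   0  1  2  3  4  5  6  7  8  9 10 11 12 13 14 15 16 17 18 19 20
     L  W  L  W  L  W  L  W  L  W  L  W  L  W  L  W  L  W  L  W  L
Position 20 is L, so the second player wins.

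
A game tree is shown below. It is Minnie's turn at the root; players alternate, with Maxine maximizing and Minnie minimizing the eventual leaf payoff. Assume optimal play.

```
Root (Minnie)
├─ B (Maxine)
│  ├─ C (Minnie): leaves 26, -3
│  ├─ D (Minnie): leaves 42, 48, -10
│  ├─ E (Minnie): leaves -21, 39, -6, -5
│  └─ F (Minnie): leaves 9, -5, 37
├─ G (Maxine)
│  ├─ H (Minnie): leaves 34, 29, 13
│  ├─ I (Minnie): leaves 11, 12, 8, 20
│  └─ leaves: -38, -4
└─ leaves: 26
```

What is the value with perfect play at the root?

C (Minnie): min(26, -3) = -3
D (Minnie): min(42, 48, -10) = -10
E (Minnie): min(-21, 39, -6, -5) = -21
F (Minnie): min(9, -5, 37) = -5
B (Maxine): max(-3, -10, -21, -5) = -3
H (Minnie): min(34, 29, 13) = 13
I (Minnie): min(11, 12, 8, 20) = 8
G (Maxine): max(13, 8, -38, -4) = 13
Root (Minnie): min(-3, 13, 26) = -3

-3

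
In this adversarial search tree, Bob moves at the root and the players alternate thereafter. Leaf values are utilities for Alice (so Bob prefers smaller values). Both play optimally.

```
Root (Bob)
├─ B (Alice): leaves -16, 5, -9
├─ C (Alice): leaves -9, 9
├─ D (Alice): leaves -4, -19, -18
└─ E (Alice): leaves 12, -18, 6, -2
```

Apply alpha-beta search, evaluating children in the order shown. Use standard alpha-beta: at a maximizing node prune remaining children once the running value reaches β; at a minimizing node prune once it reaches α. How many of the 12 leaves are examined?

9

B [α=-∞,β=+∞]: v=5
C [α=-∞,β=5]: v=9
D [α=-∞,β=5]: v=-4
E [α=-∞,β=-4]: v=12 after child 1 ≥ β → β-cutoff, skip 3
Root [α=-∞,β=+∞]: v=-4
Leaves evaluated: 9 of 12.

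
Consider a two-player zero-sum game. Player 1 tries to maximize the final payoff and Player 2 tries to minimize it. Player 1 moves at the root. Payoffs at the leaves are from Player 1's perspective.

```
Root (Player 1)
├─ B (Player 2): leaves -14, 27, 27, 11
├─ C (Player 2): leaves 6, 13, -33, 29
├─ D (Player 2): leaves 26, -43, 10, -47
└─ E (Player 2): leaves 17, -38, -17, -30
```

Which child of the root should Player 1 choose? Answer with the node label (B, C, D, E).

B (Player 2): min(-14, 27, 27, 11) = -14
C (Player 2): min(6, 13, -33, 29) = -33
D (Player 2): min(26, -43, 10, -47) = -47
E (Player 2): min(17, -38, -17, -30) = -38
Root (Player 1): max(-14, -33, -47, -38) = -14
Player 1 picks the child with the highest value: B (value -14).

B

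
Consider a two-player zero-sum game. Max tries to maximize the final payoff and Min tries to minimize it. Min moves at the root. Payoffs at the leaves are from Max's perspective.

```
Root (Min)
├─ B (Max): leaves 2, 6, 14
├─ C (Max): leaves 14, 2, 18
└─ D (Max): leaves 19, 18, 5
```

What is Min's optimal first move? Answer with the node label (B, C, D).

B (Max): max(2, 6, 14) = 14
C (Max): max(14, 2, 18) = 18
D (Max): max(19, 18, 5) = 19
Root (Min): min(14, 18, 19) = 14
Min picks the child with the lowest value: B (value 14).

B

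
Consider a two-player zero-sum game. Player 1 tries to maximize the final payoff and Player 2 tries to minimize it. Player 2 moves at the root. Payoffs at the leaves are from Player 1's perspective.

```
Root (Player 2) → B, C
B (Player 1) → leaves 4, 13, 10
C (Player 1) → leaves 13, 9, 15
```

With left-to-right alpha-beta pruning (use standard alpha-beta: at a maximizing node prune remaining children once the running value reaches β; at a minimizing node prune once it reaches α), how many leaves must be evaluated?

4

B [α=-∞,β=+∞]: v=13
C [α=-∞,β=13]: v=13 after child 1 ≥ β → β-cutoff, skip 2
Root [α=-∞,β=+∞]: v=13
Leaves evaluated: 4 of 6.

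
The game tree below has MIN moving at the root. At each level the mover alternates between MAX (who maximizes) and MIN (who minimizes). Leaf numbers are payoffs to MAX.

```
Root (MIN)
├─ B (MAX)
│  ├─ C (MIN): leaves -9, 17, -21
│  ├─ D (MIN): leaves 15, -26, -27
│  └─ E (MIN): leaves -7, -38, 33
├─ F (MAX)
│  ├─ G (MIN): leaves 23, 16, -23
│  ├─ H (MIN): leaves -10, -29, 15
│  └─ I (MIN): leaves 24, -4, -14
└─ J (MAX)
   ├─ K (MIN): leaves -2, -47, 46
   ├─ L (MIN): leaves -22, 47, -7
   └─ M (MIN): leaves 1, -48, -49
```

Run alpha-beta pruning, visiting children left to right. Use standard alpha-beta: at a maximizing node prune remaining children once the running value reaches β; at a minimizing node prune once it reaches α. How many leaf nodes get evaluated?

C [α=-∞,β=+∞]: v=-21
D [α=-21,β=+∞]: v=-26 after child 2 ≤ α → α-cutoff, skip 1
E [α=-21,β=+∞]: v=-38 after child 2 ≤ α → α-cutoff, skip 1
B [α=-∞,β=+∞]: v=-21
G [α=-∞,β=-21]: v=-23
H [α=-23,β=-21]: v=-29 after child 2 ≤ α → α-cutoff, skip 1
I [α=-23,β=-21]: v=-14
F [α=-∞,β=-21]: v=-14
K [α=-∞,β=-21]: v=-47
L [α=-47,β=-21]: v=-22
M [α=-22,β=-21]: v=-48 after child 2 ≤ α → α-cutoff, skip 1
J [α=-∞,β=-21]: v=-22
Root [α=-∞,β=+∞]: v=-22
Leaves evaluated: 23 of 27.

23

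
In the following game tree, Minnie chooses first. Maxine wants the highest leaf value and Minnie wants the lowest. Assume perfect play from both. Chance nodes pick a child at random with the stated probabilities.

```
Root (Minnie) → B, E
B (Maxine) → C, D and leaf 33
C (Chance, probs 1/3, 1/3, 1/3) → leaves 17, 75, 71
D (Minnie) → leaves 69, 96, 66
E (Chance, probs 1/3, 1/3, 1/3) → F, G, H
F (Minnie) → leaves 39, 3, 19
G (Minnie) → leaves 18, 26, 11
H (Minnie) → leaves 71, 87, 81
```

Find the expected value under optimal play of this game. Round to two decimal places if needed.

C (Chance): 1/3·17 + 1/3·75 + 1/3·71 = 54.33
D (Minnie): min(69, 96, 66) = 66
B (Maxine): max(54.33, 66, 33) = 66
F (Minnie): min(39, 3, 19) = 3
G (Minnie): min(18, 26, 11) = 11
H (Minnie): min(71, 87, 81) = 71
E (Chance): 1/3·3 + 1/3·11 + 1/3·71 = 28.33
Root (Minnie): min(66, 28.33) = 28.33

28.33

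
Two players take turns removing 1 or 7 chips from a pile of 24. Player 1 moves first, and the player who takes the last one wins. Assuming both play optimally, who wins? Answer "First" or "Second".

Second

Compute winning (W) and losing (L) positions by backward induction:
i:   0  1  2  3  4  5  6  7  8  9 10 11 12 13 14 15 16 17 18 19 20 21 22 23 24
     L  W  L  W  L  W  L  W  L  W  L  W  L  W  L  W  L  W  L  W  L  W  L  W  L
Position 24 is L, so the second player wins.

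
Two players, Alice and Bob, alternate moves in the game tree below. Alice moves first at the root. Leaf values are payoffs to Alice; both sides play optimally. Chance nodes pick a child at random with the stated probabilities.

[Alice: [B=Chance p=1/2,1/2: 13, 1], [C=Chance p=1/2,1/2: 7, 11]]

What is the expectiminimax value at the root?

B (Chance): 1/2·13 + 1/2·1 = 7
C (Chance): 1/2·7 + 1/2·11 = 9
Root (Alice): max(7, 9) = 9

9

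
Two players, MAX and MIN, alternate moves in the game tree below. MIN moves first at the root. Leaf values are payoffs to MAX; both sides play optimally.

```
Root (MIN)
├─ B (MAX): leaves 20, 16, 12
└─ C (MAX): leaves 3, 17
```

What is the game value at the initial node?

B (MAX): max(20, 16, 12) = 20
C (MAX): max(3, 17) = 17
Root (MIN): min(20, 17) = 17

17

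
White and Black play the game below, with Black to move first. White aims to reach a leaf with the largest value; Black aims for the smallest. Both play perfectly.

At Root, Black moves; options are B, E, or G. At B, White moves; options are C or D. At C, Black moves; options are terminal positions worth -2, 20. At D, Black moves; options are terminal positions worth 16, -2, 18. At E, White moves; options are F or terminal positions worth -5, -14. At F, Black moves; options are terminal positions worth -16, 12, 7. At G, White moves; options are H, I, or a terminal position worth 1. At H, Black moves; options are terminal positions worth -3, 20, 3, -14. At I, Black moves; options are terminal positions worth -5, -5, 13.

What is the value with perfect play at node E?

F: min(-16, 12, 7) = -16
E: max(-16, -5, -14) = -5

-5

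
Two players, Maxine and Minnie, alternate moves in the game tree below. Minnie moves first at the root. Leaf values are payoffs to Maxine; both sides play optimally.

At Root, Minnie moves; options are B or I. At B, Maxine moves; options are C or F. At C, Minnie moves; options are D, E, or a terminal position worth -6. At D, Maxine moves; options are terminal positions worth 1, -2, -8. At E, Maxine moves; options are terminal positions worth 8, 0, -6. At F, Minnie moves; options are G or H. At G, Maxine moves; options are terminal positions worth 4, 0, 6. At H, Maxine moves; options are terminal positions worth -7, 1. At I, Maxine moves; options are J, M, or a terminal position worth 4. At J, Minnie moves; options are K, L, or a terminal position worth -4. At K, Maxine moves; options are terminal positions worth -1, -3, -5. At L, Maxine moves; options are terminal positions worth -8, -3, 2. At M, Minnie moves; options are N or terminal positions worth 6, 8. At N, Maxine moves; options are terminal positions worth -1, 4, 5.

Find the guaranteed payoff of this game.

1

D (Maxine): max(1, -2, -8) = 1
E (Maxine): max(8, 0, -6) = 8
C (Minnie): min(1, 8, -6) = -6
G (Maxine): max(4, 0, 6) = 6
H (Maxine): max(-7, 1) = 1
F (Minnie): min(6, 1) = 1
B (Maxine): max(-6, 1) = 1
K (Maxine): max(-1, -3, -5) = -1
L (Maxine): max(-8, -3, 2) = 2
J (Minnie): min(-1, 2, -4) = -4
N (Maxine): max(-1, 4, 5) = 5
M (Minnie): min(5, 6, 8) = 5
I (Maxine): max(-4, 5, 4) = 5
Root (Minnie): min(1, 5) = 1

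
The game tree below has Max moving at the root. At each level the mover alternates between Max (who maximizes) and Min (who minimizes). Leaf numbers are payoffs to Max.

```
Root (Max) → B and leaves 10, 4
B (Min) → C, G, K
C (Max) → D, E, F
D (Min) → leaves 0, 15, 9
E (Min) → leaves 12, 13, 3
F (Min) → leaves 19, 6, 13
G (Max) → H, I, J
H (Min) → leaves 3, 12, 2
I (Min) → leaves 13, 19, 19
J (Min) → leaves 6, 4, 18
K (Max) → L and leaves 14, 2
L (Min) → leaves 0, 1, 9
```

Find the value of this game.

D (Min): min(0, 15, 9) = 0
E (Min): min(12, 13, 3) = 3
F (Min): min(19, 6, 13) = 6
C (Max): max(0, 3, 6) = 6
H (Min): min(3, 12, 2) = 2
I (Min): min(13, 19, 19) = 13
J (Min): min(6, 4, 18) = 4
G (Max): max(2, 13, 4) = 13
L (Min): min(0, 1, 9) = 0
K (Max): max(0, 14, 2) = 14
B (Min): min(6, 13, 14) = 6
Root (Max): max(6, 10, 4) = 10

10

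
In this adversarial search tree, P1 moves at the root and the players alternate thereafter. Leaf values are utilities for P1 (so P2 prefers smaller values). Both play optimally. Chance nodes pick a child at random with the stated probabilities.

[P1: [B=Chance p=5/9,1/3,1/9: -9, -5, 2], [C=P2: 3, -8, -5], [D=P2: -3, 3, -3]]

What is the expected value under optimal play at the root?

-3

B (Chance): 5/9·-9 + 1/3·-5 + 1/9·2 = -6.44
C (P2): min(3, -8, -5) = -8
D (P2): min(-3, 3, -3) = -3
Root (P1): max(-6.44, -8, -3) = -3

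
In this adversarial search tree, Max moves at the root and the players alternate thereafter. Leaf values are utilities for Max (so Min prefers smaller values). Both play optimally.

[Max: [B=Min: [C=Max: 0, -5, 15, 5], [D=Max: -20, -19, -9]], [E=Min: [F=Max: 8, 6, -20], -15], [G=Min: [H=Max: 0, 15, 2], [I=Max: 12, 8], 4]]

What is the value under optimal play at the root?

C (Max): max(0, -5, 15, 5) = 15
D (Max): max(-20, -19, -9) = -9
B (Min): min(15, -9) = -9
F (Max): max(8, 6, -20) = 8
E (Min): min(8, -15) = -15
H (Max): max(0, 15, 2) = 15
I (Max): max(12, 8) = 12
G (Min): min(15, 12, 4) = 4
Root (Max): max(-9, -15, 4) = 4

4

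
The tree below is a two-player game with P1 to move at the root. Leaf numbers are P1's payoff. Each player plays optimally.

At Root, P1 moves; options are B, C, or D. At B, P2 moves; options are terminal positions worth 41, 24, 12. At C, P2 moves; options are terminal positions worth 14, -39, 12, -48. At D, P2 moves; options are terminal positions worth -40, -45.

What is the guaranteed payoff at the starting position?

12

B (P2): min(41, 24, 12) = 12
C (P2): min(14, -39, 12, -48) = -48
D (P2): min(-40, -45) = -45
Root (P1): max(12, -48, -45) = 12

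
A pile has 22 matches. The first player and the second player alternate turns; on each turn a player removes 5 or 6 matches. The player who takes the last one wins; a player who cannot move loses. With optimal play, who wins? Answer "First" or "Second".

Positions where the player to move wins (W) vs loses (L):
i:   0  1  2  3  4  5  6  7  8  9 10 11 12 13 14 15 16 17 18 19 20 21 22
     L  L  L  L  L  W  W  W  W  W  W  L  L  L  L  L  W  W  W  W  W  W  L
Position 22 is L, so the second player wins.

Second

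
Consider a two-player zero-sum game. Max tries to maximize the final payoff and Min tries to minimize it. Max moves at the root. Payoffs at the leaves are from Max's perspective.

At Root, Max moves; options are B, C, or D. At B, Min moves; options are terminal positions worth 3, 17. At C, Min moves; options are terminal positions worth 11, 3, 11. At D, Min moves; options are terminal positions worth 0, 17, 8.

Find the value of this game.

3

B (Min): min(3, 17) = 3
C (Min): min(11, 3, 11) = 3
D (Min): min(0, 17, 8) = 0
Root (Max): max(3, 3, 0) = 3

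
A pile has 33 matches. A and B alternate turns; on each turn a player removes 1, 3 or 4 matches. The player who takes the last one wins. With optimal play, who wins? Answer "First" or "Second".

Positions where the player to move wins (W) vs loses (L):
i:   0  1  2  3  4  5  6  7  8  9 10 11 12 13 14 15 16 17 18 19 20 21 22 23 24 25 26 27 28 29 30 31 32 33
     L  W  L  W  W  W  W  L  W  L  W  W  W  W  L  W  L  W  W  W  W  L  W  L  W  W  W  W  L  W  L  W  W  W
Position 33 is W, so the first player wins.

First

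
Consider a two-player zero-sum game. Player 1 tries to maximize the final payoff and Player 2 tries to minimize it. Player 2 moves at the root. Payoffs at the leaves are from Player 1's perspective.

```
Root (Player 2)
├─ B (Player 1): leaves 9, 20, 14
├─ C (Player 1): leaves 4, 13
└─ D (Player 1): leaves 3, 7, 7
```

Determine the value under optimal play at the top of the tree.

B (Player 1): max(9, 20, 14) = 20
C (Player 1): max(4, 13) = 13
D (Player 1): max(3, 7, 7) = 7
Root (Player 2): min(20, 13, 7) = 7

7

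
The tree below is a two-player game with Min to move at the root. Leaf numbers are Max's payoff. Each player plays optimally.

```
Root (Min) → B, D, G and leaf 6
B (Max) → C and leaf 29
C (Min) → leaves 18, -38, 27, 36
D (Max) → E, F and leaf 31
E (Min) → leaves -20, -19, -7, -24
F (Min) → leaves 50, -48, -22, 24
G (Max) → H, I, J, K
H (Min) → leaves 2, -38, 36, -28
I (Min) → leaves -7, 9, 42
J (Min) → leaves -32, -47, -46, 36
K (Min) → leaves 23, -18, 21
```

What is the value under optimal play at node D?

E: min(-20, -19, -7, -24) = -24
F: min(50, -48, -22, 24) = -48
D: max(-24, -48, 31) = 31

31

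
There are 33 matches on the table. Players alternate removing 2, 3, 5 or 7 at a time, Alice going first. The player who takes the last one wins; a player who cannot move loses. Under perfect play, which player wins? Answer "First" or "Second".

First

Compute winning (W) and losing (L) positions by backward induction:
i:   0  1  2  3  4  5  6  7  8  9 10 11 12 13 14 15 16 17 18 19 20 21 22 23 24 25 26 27 28 29 30 31 32 33
     L  L  W  W  W  W  W  W  W  L  L  W  W  W  W  W  W  W  L  L  W  W  W  W  W  W  W  L  L  W  W  W  W  W
Position 33 is W, so the first player wins.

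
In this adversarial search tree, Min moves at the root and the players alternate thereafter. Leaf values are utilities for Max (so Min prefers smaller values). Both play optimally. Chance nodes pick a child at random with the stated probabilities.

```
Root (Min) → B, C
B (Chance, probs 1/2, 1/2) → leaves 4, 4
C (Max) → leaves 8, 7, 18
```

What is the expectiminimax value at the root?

B (Chance): 1/2·4 + 1/2·4 = 4
C (Max): max(8, 7, 18) = 18
Root (Min): min(4, 18) = 4

4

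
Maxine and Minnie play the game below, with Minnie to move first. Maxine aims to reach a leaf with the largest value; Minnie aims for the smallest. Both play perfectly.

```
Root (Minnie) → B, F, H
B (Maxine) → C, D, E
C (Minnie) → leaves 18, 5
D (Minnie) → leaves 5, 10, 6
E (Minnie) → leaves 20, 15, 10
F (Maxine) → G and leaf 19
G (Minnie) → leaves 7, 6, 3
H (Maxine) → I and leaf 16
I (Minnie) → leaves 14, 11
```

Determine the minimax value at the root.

10

C (Minnie): min(18, 5) = 5
D (Minnie): min(5, 10, 6) = 5
E (Minnie): min(20, 15, 10) = 10
B (Maxine): max(5, 5, 10) = 10
G (Minnie): min(7, 6, 3) = 3
F (Maxine): max(3, 19) = 19
I (Minnie): min(14, 11) = 11
H (Maxine): max(11, 16) = 16
Root (Minnie): min(10, 19, 16) = 10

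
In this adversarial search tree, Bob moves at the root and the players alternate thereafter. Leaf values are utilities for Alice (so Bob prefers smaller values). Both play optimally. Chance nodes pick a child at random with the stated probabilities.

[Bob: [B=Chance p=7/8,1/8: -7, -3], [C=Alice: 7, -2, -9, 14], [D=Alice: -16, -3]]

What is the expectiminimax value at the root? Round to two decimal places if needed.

B (Chance): 7/8·-7 + 1/8·-3 = -6.5
C (Alice): max(7, -2, -9, 14) = 14
D (Alice): max(-16, -3) = -3
Root (Bob): min(-6.5, 14, -3) = -6.5

-6.5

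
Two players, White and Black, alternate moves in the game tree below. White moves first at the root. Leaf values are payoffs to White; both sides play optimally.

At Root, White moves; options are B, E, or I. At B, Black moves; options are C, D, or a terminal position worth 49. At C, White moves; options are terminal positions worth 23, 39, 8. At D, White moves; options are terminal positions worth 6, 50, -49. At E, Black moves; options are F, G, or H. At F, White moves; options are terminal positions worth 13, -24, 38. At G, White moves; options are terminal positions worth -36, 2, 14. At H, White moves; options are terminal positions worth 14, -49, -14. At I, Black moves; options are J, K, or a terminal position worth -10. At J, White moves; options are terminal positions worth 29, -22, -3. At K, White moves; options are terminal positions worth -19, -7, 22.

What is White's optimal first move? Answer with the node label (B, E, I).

B

C (White): max(23, 39, 8) = 39
D (White): max(6, 50, -49) = 50
B (Black): min(39, 50, 49) = 39
F (White): max(13, -24, 38) = 38
G (White): max(-36, 2, 14) = 14
H (White): max(14, -49, -14) = 14
E (Black): min(38, 14, 14) = 14
J (White): max(29, -22, -3) = 29
K (White): max(-19, -7, 22) = 22
I (Black): min(29, 22, -10) = -10
Root (White): max(39, 14, -10) = 39
White picks the child with the highest value: B (value 39).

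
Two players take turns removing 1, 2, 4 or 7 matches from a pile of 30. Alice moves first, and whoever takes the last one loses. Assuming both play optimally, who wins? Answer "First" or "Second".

First

W/L table (W = player to move can force a win):
i:   0  1  2  3  4  5  6  7  8  9 10 11 12 13 14 15 16 17 18 19 20 21 22 23 24 25 26 27 28 29 30
     W  L  W  W  L  W  W  L  W  W  L  W  W  L  W  W  L  W  W  L  W  W  L  W  W  L  W  W  L  W  W
Position 30 is W, so the first player wins.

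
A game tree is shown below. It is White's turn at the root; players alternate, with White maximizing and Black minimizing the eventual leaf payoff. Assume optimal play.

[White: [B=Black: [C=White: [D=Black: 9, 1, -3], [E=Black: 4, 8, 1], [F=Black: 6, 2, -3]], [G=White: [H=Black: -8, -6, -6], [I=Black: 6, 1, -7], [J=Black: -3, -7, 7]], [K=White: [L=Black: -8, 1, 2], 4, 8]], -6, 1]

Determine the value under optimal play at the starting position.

1

D (Black): min(9, 1, -3) = -3
E (Black): min(4, 8, 1) = 1
F (Black): min(6, 2, -3) = -3
C (White): max(-3, 1, -3) = 1
H (Black): min(-8, -6, -6) = -8
I (Black): min(6, 1, -7) = -7
J (Black): min(-3, -7, 7) = -7
G (White): max(-8, -7, -7) = -7
L (Black): min(-8, 1, 2) = -8
K (White): max(-8, 4, 8) = 8
B (Black): min(1, -7, 8) = -7
Root (White): max(-7, -6, 1) = 1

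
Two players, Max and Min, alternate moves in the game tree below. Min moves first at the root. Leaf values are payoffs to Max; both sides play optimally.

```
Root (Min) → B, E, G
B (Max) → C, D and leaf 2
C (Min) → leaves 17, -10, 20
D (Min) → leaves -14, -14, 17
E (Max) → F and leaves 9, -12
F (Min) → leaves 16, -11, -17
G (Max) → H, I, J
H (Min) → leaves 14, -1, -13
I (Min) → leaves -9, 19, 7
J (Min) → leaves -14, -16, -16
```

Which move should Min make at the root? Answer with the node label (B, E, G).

G

C (Min): min(17, -10, 20) = -10
D (Min): min(-14, -14, 17) = -14
B (Max): max(-10, -14, 2) = 2
F (Min): min(16, -11, -17) = -17
E (Max): max(-17, 9, -12) = 9
H (Min): min(14, -1, -13) = -13
I (Min): min(-9, 19, 7) = -9
J (Min): min(-14, -16, -16) = -16
G (Max): max(-13, -9, -16) = -9
Root (Min): min(2, 9, -9) = -9
Min picks the child with the lowest value: G (value -9).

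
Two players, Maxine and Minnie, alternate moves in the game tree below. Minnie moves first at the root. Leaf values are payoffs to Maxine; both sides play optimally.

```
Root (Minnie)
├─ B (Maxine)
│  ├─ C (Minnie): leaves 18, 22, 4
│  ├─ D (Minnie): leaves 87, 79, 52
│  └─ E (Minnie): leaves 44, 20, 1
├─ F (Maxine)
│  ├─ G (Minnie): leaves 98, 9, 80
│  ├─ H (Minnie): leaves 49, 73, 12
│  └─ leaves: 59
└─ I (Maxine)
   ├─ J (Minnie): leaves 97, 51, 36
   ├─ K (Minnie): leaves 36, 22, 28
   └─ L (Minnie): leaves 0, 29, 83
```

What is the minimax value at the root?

36

C (Minnie): min(18, 22, 4) = 4
D (Minnie): min(87, 79, 52) = 52
E (Minnie): min(44, 20, 1) = 1
B (Maxine): max(4, 52, 1) = 52
G (Minnie): min(98, 9, 80) = 9
H (Minnie): min(49, 73, 12) = 12
F (Maxine): max(9, 12, 59) = 59
J (Minnie): min(97, 51, 36) = 36
K (Minnie): min(36, 22, 28) = 22
L (Minnie): min(0, 29, 83) = 0
I (Maxine): max(36, 22, 0) = 36
Root (Minnie): min(52, 59, 36) = 36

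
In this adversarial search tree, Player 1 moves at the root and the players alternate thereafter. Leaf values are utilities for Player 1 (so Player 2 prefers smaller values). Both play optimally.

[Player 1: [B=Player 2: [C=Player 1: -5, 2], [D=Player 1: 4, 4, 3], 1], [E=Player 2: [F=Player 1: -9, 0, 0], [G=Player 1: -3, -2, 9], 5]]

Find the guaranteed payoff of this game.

1

C (Player 1): max(-5, 2) = 2
D (Player 1): max(4, 4, 3) = 4
B (Player 2): min(2, 4, 1) = 1
F (Player 1): max(-9, 0, 0) = 0
G (Player 1): max(-3, -2, 9) = 9
E (Player 2): min(0, 9, 5) = 0
Root (Player 1): max(1, 0) = 1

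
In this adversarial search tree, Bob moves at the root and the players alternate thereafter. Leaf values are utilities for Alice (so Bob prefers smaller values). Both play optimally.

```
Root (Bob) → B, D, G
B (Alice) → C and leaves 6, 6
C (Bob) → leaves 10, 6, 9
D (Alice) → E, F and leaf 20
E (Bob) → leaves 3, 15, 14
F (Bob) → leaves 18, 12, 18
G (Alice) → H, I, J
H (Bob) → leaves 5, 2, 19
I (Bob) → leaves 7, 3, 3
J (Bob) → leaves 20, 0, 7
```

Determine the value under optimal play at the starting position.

3

C (Bob): min(10, 6, 9) = 6
B (Alice): max(6, 6, 6) = 6
E (Bob): min(3, 15, 14) = 3
F (Bob): min(18, 12, 18) = 12
D (Alice): max(3, 12, 20) = 20
H (Bob): min(5, 2, 19) = 2
I (Bob): min(7, 3, 3) = 3
J (Bob): min(20, 0, 7) = 0
G (Alice): max(2, 3, 0) = 3
Root (Bob): min(6, 20, 3) = 3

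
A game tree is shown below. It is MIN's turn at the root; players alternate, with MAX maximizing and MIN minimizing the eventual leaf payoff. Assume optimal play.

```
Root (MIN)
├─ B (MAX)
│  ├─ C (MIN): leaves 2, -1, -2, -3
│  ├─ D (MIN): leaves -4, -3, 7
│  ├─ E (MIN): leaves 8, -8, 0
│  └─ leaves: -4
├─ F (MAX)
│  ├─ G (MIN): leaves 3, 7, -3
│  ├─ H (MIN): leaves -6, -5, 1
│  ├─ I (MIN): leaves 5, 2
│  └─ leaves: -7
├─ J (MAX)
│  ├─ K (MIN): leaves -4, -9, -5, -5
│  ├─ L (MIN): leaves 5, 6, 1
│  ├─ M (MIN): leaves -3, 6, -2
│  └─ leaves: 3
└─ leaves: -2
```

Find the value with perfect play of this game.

-3

C (MIN): min(2, -1, -2, -3) = -3
D (MIN): min(-4, -3, 7) = -4
E (MIN): min(8, -8, 0) = -8
B (MAX): max(-3, -4, -8, -4) = -3
G (MIN): min(3, 7, -3) = -3
H (MIN): min(-6, -5, 1) = -6
I (MIN): min(5, 2) = 2
F (MAX): max(-3, -6, 2, -7) = 2
K (MIN): min(-4, -9, -5, -5) = -9
L (MIN): min(5, 6, 1) = 1
M (MIN): min(-3, 6, -2) = -3
J (MAX): max(-9, 1, -3, 3) = 3
Root (MIN): min(-3, 2, 3, -2) = -3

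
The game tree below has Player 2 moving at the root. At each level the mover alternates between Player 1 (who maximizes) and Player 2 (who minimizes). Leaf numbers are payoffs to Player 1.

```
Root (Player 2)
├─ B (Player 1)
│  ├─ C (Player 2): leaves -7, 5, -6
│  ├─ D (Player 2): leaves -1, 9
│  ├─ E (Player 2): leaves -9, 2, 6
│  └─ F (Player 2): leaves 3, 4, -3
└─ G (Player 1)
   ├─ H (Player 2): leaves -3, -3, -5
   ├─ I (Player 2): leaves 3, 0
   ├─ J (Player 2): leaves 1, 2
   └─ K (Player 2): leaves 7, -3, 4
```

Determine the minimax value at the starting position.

-1

C (Player 2): min(-7, 5, -6) = -7
D (Player 2): min(-1, 9) = -1
E (Player 2): min(-9, 2, 6) = -9
F (Player 2): min(3, 4, -3) = -3
B (Player 1): max(-7, -1, -9, -3) = -1
H (Player 2): min(-3, -3, -5) = -5
I (Player 2): min(3, 0) = 0
J (Player 2): min(1, 2) = 1
K (Player 2): min(7, -3, 4) = -3
G (Player 1): max(-5, 0, 1, -3) = 1
Root (Player 2): min(-1, 1) = -1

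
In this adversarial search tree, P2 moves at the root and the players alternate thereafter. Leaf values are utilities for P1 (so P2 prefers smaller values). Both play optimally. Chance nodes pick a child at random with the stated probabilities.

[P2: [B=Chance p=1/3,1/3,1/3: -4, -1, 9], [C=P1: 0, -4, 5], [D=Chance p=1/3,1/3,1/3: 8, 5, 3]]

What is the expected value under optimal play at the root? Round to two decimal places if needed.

B (Chance): 1/3·-4 + 1/3·-1 + 1/3·9 = 1.33
C (P1): max(0, -4, 5) = 5
D (Chance): 1/3·8 + 1/3·5 + 1/3·3 = 5.33
Root (P2): min(1.33, 5, 5.33) = 1.33

1.33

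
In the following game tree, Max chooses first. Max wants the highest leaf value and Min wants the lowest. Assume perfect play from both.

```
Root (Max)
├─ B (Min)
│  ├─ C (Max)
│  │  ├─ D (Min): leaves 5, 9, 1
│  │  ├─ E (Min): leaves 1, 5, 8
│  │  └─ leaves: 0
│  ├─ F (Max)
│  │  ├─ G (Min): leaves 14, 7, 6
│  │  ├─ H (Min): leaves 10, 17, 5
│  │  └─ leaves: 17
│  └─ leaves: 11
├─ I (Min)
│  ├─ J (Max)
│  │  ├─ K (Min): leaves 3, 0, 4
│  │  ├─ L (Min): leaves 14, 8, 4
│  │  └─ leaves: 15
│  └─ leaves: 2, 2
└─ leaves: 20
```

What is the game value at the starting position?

D (Min): min(5, 9, 1) = 1
E (Min): min(1, 5, 8) = 1
C (Max): max(1, 1, 0) = 1
G (Min): min(14, 7, 6) = 6
H (Min): min(10, 17, 5) = 5
F (Max): max(6, 5, 17) = 17
B (Min): min(1, 17, 11) = 1
K (Min): min(3, 0, 4) = 0
L (Min): min(14, 8, 4) = 4
J (Max): max(0, 4, 15) = 15
I (Min): min(15, 2, 2) = 2
Root (Max): max(1, 2, 20) = 20

20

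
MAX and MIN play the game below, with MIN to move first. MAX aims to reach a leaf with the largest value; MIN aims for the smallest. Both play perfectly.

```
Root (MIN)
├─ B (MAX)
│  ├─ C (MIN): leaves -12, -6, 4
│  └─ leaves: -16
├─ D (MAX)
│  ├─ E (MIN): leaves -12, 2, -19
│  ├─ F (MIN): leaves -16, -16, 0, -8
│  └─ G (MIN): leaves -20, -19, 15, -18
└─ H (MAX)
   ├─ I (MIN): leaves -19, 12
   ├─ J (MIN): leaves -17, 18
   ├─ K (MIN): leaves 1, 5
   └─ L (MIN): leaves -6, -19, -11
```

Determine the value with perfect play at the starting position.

-16

C (MIN): min(-12, -6, 4) = -12
B (MAX): max(-12, -16) = -12
E (MIN): min(-12, 2, -19) = -19
F (MIN): min(-16, -16, 0, -8) = -16
G (MIN): min(-20, -19, 15, -18) = -20
D (MAX): max(-19, -16, -20) = -16
I (MIN): min(-19, 12) = -19
J (MIN): min(-17, 18) = -17
K (MIN): min(1, 5) = 1
L (MIN): min(-6, -19, -11) = -19
H (MAX): max(-19, -17, 1, -19) = 1
Root (MIN): min(-12, -16, 1) = -16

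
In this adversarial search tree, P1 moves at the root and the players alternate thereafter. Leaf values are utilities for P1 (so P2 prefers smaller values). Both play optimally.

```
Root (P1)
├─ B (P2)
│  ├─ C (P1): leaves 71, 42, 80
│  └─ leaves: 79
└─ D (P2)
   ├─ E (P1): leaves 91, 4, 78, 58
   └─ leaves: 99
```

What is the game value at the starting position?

91

C (P1): max(71, 42, 80) = 80
B (P2): min(80, 79) = 79
E (P1): max(91, 4, 78, 58) = 91
D (P2): min(91, 99) = 91
Root (P1): max(79, 91) = 91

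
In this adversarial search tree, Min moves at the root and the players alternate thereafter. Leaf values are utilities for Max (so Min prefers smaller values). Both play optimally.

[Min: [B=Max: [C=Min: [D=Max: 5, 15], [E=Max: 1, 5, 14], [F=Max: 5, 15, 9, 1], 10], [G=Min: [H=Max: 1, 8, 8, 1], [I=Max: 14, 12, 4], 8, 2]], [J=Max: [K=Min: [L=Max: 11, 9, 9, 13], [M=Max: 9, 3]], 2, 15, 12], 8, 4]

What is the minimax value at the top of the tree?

4

D (Max): max(5, 15) = 15
E (Max): max(1, 5, 14) = 14
F (Max): max(5, 15, 9, 1) = 15
C (Min): min(15, 14, 15, 10) = 10
H (Max): max(1, 8, 8, 1) = 8
I (Max): max(14, 12, 4) = 14
G (Min): min(8, 14, 8, 2) = 2
B (Max): max(10, 2) = 10
L (Max): max(11, 9, 9, 13) = 13
M (Max): max(9, 3) = 9
K (Min): min(13, 9) = 9
J (Max): max(9, 2, 15, 12) = 15
Root (Min): min(10, 15, 8, 4) = 4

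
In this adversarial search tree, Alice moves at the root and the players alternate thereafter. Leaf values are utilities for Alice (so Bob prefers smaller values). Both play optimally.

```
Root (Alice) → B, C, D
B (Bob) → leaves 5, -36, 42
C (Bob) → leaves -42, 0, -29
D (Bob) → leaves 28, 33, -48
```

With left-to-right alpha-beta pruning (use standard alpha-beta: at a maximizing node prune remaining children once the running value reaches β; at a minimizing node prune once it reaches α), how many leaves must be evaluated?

7

B [α=-∞,β=+∞]: v=-36
C [α=-36,β=+∞]: v=-42 after child 1 ≤ α → α-cutoff, skip 2
D [α=-36,β=+∞]: v=-48
Root [α=-∞,β=+∞]: v=-36
Leaves evaluated: 7 of 9.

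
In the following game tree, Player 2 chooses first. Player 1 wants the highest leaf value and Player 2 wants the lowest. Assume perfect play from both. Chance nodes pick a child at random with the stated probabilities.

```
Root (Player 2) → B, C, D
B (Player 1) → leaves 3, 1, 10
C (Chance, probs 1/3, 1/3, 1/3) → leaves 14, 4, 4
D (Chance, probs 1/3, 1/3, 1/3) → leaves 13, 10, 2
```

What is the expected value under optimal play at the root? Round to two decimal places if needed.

B (Player 1): max(3, 1, 10) = 10
C (Chance): 1/3·14 + 1/3·4 + 1/3·4 = 7.33
D (Chance): 1/3·13 + 1/3·10 + 1/3·2 = 8.33
Root (Player 2): min(10, 7.33, 8.33) = 7.33

7.33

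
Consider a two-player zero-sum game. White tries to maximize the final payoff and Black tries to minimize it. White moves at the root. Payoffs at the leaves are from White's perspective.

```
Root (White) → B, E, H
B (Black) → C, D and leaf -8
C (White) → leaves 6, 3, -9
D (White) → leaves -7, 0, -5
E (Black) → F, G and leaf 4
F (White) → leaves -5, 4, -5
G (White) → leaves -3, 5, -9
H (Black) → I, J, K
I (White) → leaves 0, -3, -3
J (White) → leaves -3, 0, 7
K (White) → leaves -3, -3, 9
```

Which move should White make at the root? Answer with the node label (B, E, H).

C (White): max(6, 3, -9) = 6
D (White): max(-7, 0, -5) = 0
B (Black): min(6, 0, -8) = -8
F (White): max(-5, 4, -5) = 4
G (White): max(-3, 5, -9) = 5
E (Black): min(4, 5, 4) = 4
I (White): max(0, -3, -3) = 0
J (White): max(-3, 0, 7) = 7
K (White): max(-3, -3, 9) = 9
H (Black): min(0, 7, 9) = 0
Root (White): max(-8, 4, 0) = 4
White picks the child with the highest value: E (value 4).

E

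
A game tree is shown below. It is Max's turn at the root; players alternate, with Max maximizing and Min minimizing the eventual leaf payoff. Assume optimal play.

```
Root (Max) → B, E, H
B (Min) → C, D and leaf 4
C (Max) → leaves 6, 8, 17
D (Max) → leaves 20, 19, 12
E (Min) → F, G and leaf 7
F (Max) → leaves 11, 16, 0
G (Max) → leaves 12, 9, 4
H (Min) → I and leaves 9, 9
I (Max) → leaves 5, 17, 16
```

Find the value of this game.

C (Max): max(6, 8, 17) = 17
D (Max): max(20, 19, 12) = 20
B (Min): min(17, 20, 4) = 4
F (Max): max(11, 16, 0) = 16
G (Max): max(12, 9, 4) = 12
E (Min): min(16, 12, 7) = 7
I (Max): max(5, 17, 16) = 17
H (Min): min(17, 9, 9) = 9
Root (Max): max(4, 7, 9) = 9

9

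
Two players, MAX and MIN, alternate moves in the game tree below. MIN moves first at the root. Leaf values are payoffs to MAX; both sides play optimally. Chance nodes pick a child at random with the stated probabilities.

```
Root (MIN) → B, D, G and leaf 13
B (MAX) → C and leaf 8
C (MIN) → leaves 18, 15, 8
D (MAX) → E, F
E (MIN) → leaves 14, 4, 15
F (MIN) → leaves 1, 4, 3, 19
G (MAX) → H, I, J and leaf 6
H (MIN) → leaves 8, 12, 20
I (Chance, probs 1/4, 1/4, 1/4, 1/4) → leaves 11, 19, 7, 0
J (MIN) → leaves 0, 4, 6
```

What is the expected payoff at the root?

C (MIN): min(18, 15, 8) = 8
B (MAX): max(8, 8) = 8
E (MIN): min(14, 4, 15) = 4
F (MIN): min(1, 4, 3, 19) = 1
D (MAX): max(4, 1) = 4
H (MIN): min(8, 12, 20) = 8
I (Chance): 1/4·11 + 1/4·19 + 1/4·7 + 1/4·0 = 9.25
J (MIN): min(0, 4, 6) = 0
G (MAX): max(8, 9.25, 0, 6) = 9.25
Root (MIN): min(8, 4, 9.25, 13) = 4

4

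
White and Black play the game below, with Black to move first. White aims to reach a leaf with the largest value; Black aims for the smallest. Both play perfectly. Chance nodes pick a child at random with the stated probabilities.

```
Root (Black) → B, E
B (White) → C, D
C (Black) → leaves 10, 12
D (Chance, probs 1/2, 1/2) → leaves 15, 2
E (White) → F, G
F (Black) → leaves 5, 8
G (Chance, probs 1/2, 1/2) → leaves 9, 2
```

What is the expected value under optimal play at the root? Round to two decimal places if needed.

C (Black): min(10, 12) = 10
D (Chance): 1/2·15 + 1/2·2 = 8.5
B (White): max(10, 8.5) = 10
F (Black): min(5, 8) = 5
G (Chance): 1/2·9 + 1/2·2 = 5.5
E (White): max(5, 5.5) = 5.5
Root (Black): min(10, 5.5) = 5.5

5.5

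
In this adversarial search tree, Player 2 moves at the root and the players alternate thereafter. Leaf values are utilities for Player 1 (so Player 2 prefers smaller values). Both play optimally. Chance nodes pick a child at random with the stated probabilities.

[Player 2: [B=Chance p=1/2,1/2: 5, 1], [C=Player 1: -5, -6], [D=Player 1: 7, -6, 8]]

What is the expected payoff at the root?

B (Chance): 1/2·5 + 1/2·1 = 3
C (Player 1): max(-5, -6) = -5
D (Player 1): max(7, -6, 8) = 8
Root (Player 2): min(3, -5, 8) = -5

-5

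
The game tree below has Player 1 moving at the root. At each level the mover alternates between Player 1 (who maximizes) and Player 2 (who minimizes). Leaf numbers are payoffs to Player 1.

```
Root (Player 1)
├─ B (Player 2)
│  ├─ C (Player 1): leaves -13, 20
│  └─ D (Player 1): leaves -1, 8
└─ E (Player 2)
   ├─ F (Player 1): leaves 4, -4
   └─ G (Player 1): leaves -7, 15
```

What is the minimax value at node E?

F: max(4, -4) = 4
G: max(-7, 15) = 15
E: min(4, 15) = 4

4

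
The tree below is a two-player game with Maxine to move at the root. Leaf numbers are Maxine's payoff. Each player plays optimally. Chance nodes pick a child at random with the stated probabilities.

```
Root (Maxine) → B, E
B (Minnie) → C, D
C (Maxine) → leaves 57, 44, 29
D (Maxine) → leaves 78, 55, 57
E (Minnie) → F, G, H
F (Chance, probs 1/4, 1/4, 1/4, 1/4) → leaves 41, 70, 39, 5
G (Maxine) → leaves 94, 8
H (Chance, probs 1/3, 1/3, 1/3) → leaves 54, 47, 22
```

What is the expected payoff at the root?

57

C (Maxine): max(57, 44, 29) = 57
D (Maxine): max(78, 55, 57) = 78
B (Minnie): min(57, 78) = 57
F (Chance): 1/4·41 + 1/4·70 + 1/4·39 + 1/4·5 = 38.75
G (Maxine): max(94, 8) = 94
H (Chance): 1/3·54 + 1/3·47 + 1/3·22 = 41
E (Minnie): min(38.75, 94, 41) = 38.75
Root (Maxine): max(57, 38.75) = 57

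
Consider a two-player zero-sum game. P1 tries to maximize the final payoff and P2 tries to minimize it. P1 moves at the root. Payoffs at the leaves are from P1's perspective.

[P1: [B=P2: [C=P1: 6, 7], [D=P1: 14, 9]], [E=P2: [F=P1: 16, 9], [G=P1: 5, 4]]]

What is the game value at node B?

7

C: max(6, 7) = 7
D: max(14, 9) = 14
B: min(7, 14) = 7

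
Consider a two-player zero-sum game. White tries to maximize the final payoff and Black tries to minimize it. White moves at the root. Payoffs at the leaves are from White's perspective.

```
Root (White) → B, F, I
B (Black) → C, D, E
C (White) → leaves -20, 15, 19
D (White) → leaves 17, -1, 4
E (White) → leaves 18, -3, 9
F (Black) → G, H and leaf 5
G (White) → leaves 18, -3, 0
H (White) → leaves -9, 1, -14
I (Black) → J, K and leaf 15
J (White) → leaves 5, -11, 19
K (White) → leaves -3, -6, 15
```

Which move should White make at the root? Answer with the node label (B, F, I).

B

C (White): max(-20, 15, 19) = 19
D (White): max(17, -1, 4) = 17
E (White): max(18, -3, 9) = 18
B (Black): min(19, 17, 18) = 17
G (White): max(18, -3, 0) = 18
H (White): max(-9, 1, -14) = 1
F (Black): min(18, 1, 5) = 1
J (White): max(5, -11, 19) = 19
K (White): max(-3, -6, 15) = 15
I (Black): min(19, 15, 15) = 15
Root (White): max(17, 1, 15) = 17
White picks the child with the highest value: B (value 17).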